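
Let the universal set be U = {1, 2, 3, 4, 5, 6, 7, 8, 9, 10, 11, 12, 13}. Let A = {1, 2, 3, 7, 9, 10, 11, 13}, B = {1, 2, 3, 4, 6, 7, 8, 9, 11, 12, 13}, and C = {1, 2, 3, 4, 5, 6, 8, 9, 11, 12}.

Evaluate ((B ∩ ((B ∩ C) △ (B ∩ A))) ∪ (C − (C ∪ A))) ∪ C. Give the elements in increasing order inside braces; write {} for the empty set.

B ∩ C = {1, 2, 3, 4, 6, 8, 9, 11, 12}
B ∩ A = {1, 2, 3, 7, 9, 11, 13}
(B ∩ C) △ (B ∩ A) = {4, 6, 7, 8, 12, 13}
B ∩ ((B ∩ C) △ (B ∩ A)) = {4, 6, 7, 8, 12, 13}
C ∪ A = {1, 2, 3, 4, 5, 6, 7, 8, 9, 10, 11, 12, 13}
C − (C ∪ A) = {}
(B ∩ ((B ∩ C) △ (B ∩ A))) ∪ (C − (C ∪ A)) = {4, 6, 7, 8, 12, 13}
((B ∩ ((B ∩ C) △ (B ∩ A))) ∪ (C − (C ∪ A))) ∪ C = {1, 2, 3, 4, 5, 6, 7, 8, 9, 11, 12, 13}

{1, 2, 3, 4, 5, 6, 7, 8, 9, 11, 12, 13}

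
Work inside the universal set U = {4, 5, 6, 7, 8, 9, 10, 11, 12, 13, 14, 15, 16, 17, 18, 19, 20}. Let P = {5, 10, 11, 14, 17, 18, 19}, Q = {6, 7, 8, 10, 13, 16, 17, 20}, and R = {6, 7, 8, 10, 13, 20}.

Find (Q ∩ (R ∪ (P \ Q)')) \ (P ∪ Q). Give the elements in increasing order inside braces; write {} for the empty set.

P \ Q = {5, 11, 14, 18, 19}
(P \ Q)' = {4, 6, 7, 8, 9, 10, 12, 13, 15, 16, 17, 20}
R ∪ (P \ Q)' = {4, 6, 7, 8, 9, 10, 12, 13, 15, 16, 17, 20}
Q ∩ (R ∪ (P \ Q)') = {6, 7, 8, 10, 13, 16, 17, 20}
P ∪ Q = {5, 6, 7, 8, 10, 11, 13, 14, 16, 17, 18, 19, 20}
(Q ∩ (R ∪ (P \ Q)')) \ (P ∪ Q) = {}

{}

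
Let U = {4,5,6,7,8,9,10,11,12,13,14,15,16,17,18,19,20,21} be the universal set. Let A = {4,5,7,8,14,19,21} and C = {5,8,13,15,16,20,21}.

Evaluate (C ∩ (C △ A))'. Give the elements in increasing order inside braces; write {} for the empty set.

{4,5,6,7,8,9,10,11,12,14,17,18,19,21}

C △ A = {4,7,13,14,15,16,19,20}
C ∩ (C △ A) = {13,15,16,20}
(C ∩ (C △ A))' = {4,5,6,7,8,9,10,11,12,14,17,18,19,21}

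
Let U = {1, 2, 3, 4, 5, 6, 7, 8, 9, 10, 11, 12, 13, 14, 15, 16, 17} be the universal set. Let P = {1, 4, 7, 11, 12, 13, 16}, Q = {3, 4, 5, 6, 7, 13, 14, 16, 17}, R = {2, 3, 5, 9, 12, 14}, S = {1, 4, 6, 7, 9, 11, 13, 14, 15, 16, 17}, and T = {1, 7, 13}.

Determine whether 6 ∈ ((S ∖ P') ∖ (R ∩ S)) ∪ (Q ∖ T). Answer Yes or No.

Yes

6 ∉ P, so 6 ∈ P'
6 ∈ S and 6 ∈ P', so 6 ∉ S ∖ P'
6 ∉ R and 6 ∈ S, so 6 ∉ R ∩ S
6 ∉ (S ∖ P') and 6 ∉ (R ∩ S), so 6 ∉ (S ∖ P') ∖ (R ∩ S)
6 ∈ Q and 6 ∉ T, so 6 ∈ Q ∖ T
6 ∉ ((S ∖ P') ∖ (R ∩ S)) and 6 ∈ (Q ∖ T), so 6 ∈ ((S ∖ P') ∖ (R ∩ S)) ∪ (Q ∖ T)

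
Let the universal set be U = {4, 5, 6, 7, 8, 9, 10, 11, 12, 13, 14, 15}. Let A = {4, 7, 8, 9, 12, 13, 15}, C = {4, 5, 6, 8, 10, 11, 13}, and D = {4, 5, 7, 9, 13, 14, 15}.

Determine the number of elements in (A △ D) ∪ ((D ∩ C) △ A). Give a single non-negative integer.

A △ D = {5, 8, 12, 14}
D ∩ C = {4, 5, 13}
(D ∩ C) △ A = {5, 7, 8, 9, 12, 15}
(A △ D) ∪ ((D ∩ C) △ A) = {5, 7, 8, 9, 12, 14, 15}
|(A △ D) ∪ ((D ∩ C) △ A)| = 7

7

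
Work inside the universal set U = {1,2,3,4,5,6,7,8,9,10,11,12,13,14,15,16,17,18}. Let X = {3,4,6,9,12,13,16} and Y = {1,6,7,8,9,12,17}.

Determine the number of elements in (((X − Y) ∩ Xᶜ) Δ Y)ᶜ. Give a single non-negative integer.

X − Y = {3,4,13,16}
Xᶜ = {1,2,5,7,8,10,11,14,15,17,18}
(X − Y) ∩ Xᶜ = {}
((X − Y) ∩ Xᶜ) Δ Y = {1,6,7,8,9,12,17}
(((X − Y) ∩ Xᶜ) Δ Y)ᶜ = {2,3,4,5,10,11,13,14,15,16,18}
|(((X − Y) ∩ Xᶜ) Δ Y)ᶜ| = 11

11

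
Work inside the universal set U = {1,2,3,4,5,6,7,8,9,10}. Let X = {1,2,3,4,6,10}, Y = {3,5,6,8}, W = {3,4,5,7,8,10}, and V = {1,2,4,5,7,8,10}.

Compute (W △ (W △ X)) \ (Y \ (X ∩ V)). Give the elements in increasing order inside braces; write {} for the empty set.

W △ X = {1,2,5,6,7,8}
W △ (W △ X) = {1,2,3,4,6,10}
X ∩ V = {1,2,4,10}
Y \ (X ∩ V) = {3,5,6,8}
(W △ (W △ X)) \ (Y \ (X ∩ V)) = {1,2,4,10}

{1,2,4,10}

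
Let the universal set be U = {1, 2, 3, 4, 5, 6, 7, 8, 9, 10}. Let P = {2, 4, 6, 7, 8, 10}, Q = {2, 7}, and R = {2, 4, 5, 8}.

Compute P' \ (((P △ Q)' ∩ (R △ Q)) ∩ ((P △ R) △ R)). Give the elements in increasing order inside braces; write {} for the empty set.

P' = {1, 3, 5, 9}
P △ Q = {4, 6, 8, 10}
(P △ Q)' = {1, 2, 3, 5, 7, 9}
R △ Q = {4, 5, 7, 8}
(P △ Q)' ∩ (R △ Q) = {5, 7}
P △ R = {5, 6, 7, 10}
(P △ R) △ R = {2, 4, 6, 7, 8, 10}
((P △ Q)' ∩ (R △ Q)) ∩ ((P △ R) △ R) = {7}
P' \ (((P △ Q)' ∩ (R △ Q)) ∩ ((P △ R) △ R)) = {1, 3, 5, 9}

{1, 3, 5, 9}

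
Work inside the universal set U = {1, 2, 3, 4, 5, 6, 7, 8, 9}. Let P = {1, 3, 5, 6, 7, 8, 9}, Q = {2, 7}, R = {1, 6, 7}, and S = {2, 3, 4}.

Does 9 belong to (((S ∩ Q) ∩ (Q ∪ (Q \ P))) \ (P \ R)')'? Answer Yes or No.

9 ∉ S and 9 ∉ Q, so 9 ∉ S ∩ Q
9 ∉ Q and 9 ∈ P, so 9 ∉ Q \ P
9 ∉ Q and 9 ∉ (Q \ P), so 9 ∉ Q ∪ (Q \ P)
9 ∉ (S ∩ Q) and 9 ∉ (Q ∪ (Q \ P)), so 9 ∉ (S ∩ Q) ∩ (Q ∪ (Q \ P))
9 ∈ P and 9 ∉ R, so 9 ∈ P \ R
9 ∉ (P \ R)' since 9 ∈ (P \ R)
9 ∉ ((S ∩ Q) ∩ (Q ∪ (Q \ P))) and 9 ∉ (P \ R)', so 9 ∉ ((S ∩ Q) ∩ (Q ∪ (Q \ P))) \ (P \ R)'
9 ∈ (((S ∩ Q) ∩ (Q ∪ (Q \ P))) \ (P \ R)')' since 9 ∉ (((S ∩ Q) ∩ (Q ∪ (Q \ P))) \ (P \ R)')

Yes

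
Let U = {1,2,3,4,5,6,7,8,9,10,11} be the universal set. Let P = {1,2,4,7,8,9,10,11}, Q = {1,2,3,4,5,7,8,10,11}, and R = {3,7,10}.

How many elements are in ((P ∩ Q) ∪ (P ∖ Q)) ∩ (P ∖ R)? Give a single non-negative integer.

6

P ∩ Q = {1,2,4,7,8,10,11}
P ∖ Q = {9}
(P ∩ Q) ∪ (P ∖ Q) = {1,2,4,7,8,9,10,11}
P ∖ R = {1,2,4,8,9,11}
((P ∩ Q) ∪ (P ∖ Q)) ∩ (P ∖ R) = {1,2,4,8,9,11}
|((P ∩ Q) ∪ (P ∖ Q)) ∩ (P ∖ R)| = 6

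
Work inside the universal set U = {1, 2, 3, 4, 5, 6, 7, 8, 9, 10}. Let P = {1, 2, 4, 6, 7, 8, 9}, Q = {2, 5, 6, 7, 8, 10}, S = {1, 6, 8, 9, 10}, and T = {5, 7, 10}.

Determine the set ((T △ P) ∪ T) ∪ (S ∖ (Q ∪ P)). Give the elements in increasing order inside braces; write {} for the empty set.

T △ P = {1, 2, 4, 5, 6, 8, 9, 10}
(T △ P) ∪ T = {1, 2, 4, 5, 6, 7, 8, 9, 10}
Q ∪ P = {1, 2, 4, 5, 6, 7, 8, 9, 10}
S ∖ (Q ∪ P) = {}
((T △ P) ∪ T) ∪ (S ∖ (Q ∪ P)) = {1, 2, 4, 5, 6, 7, 8, 9, 10}

{1, 2, 4, 5, 6, 7, 8, 9, 10}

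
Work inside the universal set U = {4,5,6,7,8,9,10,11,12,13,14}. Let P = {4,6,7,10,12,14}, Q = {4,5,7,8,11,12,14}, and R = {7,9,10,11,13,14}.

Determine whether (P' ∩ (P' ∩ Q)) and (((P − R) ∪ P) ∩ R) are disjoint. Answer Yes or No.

P' = {5,8,9,11,13}
P' ∩ Q = {5,8,11}
P' ∩ (P' ∩ Q) = {5,8,11}
P − R = {4,6,12}
(P − R) ∪ P = {4,6,7,10,12,14}
((P − R) ∪ P) ∩ R = {7,10,14}
{5,8,11} and {7,10,14} share no elements.

Yes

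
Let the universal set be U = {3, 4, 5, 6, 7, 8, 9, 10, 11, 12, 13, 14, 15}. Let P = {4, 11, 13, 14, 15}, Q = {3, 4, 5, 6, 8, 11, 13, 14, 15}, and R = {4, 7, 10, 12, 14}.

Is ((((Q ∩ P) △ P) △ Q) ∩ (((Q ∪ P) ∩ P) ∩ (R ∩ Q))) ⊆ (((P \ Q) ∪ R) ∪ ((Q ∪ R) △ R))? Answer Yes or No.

Q ∩ P = {4, 11, 13, 14, 15}
(Q ∩ P) △ P = {}
((Q ∩ P) △ P) △ Q = {3, 4, 5, 6, 8, 11, 13, 14, 15}
Q ∪ P = {3, 4, 5, 6, 8, 11, 13, 14, 15}
(Q ∪ P) ∩ P = {4, 11, 13, 14, 15}
R ∩ Q = {4, 14}
((Q ∪ P) ∩ P) ∩ (R ∩ Q) = {4, 14}
(((Q ∩ P) △ P) △ Q) ∩ (((Q ∪ P) ∩ P) ∩ (R ∩ Q)) = {4, 14}
P \ Q = {}
(P \ Q) ∪ R = {4, 7, 10, 12, 14}
Q ∪ R = {3, 4, 5, 6, 7, 8, 10, 11, 12, 13, 14, 15}
(Q ∪ R) △ R = {3, 5, 6, 8, 11, 13, 15}
((P \ Q) ∪ R) ∪ ((Q ∪ R) △ R) = {3, 4, 5, 6, 7, 8, 10, 11, 12, 13, 14, 15}
Every element of {4, 14} is in {3, 4, 5, 6, 7, 8, 10, 11, 12, 13, 14, 15}, so (((Q ∩ P) △ P) △ Q) ∩ (((Q ∪ P) ∩ P) ∩ (R ∩ Q)) ⊆ ((P \ Q) ∪ R) ∪ ((Q ∪ R) △ R).

Yes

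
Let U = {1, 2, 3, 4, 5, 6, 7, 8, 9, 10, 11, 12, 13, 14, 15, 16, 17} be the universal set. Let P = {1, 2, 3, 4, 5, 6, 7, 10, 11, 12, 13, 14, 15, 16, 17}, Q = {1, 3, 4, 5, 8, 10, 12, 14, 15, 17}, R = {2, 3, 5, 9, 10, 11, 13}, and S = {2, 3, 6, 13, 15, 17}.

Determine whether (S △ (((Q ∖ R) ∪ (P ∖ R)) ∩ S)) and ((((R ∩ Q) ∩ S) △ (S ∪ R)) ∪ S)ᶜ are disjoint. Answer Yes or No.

Q ∖ R = {1, 4, 8, 12, 14, 15, 17}
P ∖ R = {1, 4, 6, 7, 12, 14, 15, 16, 17}
(Q ∖ R) ∪ (P ∖ R) = {1, 4, 6, 7, 8, 12, 14, 15, 16, 17}
((Q ∖ R) ∪ (P ∖ R)) ∩ S = {6, 15, 17}
S △ (((Q ∖ R) ∪ (P ∖ R)) ∩ S) = {2, 3, 13}
R ∩ Q = {3, 5, 10}
(R ∩ Q) ∩ S = {3}
S ∪ R = {2, 3, 5, 6, 9, 10, 11, 13, 15, 17}
((R ∩ Q) ∩ S) △ (S ∪ R) = {2, 5, 6, 9, 10, 11, 13, 15, 17}
(((R ∩ Q) ∩ S) △ (S ∪ R)) ∪ S = {2, 3, 5, 6, 9, 10, 11, 13, 15, 17}
((((R ∩ Q) ∩ S) △ (S ∪ R)) ∪ S)ᶜ = {1, 4, 7, 8, 12, 14, 16}
{2, 3, 13} and {1, 4, 7, 8, 12, 14, 16} share no elements.

Yes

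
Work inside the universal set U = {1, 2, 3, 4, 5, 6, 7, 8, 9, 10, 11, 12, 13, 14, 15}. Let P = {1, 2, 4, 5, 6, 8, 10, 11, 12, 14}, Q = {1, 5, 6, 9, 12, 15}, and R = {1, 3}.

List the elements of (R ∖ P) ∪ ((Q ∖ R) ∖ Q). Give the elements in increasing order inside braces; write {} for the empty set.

R ∖ P = {3}
Q ∖ R = {5, 6, 9, 12, 15}
(Q ∖ R) ∖ Q = {}
(R ∖ P) ∪ ((Q ∖ R) ∖ Q) = {3}

{3}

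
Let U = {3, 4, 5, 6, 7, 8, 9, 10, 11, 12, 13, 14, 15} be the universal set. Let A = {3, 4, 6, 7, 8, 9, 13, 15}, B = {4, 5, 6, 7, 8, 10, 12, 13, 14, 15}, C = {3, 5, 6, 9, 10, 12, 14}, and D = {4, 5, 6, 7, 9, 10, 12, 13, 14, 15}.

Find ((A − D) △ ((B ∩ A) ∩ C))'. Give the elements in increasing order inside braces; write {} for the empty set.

{4, 5, 7, 9, 10, 11, 12, 13, 14, 15}

A − D = {3, 8}
B ∩ A = {4, 6, 7, 8, 13, 15}
(B ∩ A) ∩ C = {6}
(A − D) △ ((B ∩ A) ∩ C) = {3, 6, 8}
((A − D) △ ((B ∩ A) ∩ C))' = {4, 5, 7, 9, 10, 11, 12, 13, 14, 15}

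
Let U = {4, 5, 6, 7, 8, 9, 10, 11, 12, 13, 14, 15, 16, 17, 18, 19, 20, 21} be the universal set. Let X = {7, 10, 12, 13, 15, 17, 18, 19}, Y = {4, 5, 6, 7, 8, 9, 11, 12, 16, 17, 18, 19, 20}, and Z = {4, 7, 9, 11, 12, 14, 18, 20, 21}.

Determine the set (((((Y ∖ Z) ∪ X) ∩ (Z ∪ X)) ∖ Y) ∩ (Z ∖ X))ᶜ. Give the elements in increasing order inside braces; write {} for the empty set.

Y ∖ Z = {5, 6, 8, 16, 17, 19}
(Y ∖ Z) ∪ X = {5, 6, 7, 8, 10, 12, 13, 15, 16, 17, 18, 19}
Z ∪ X = {4, 7, 9, 10, 11, 12, 13, 14, 15, 17, 18, 19, 20, 21}
((Y ∖ Z) ∪ X) ∩ (Z ∪ X) = {7, 10, 12, 13, 15, 17, 18, 19}
(((Y ∖ Z) ∪ X) ∩ (Z ∪ X)) ∖ Y = {10, 13, 15}
Z ∖ X = {4, 9, 11, 14, 20, 21}
((((Y ∖ Z) ∪ X) ∩ (Z ∪ X)) ∖ Y) ∩ (Z ∖ X) = {}
(((((Y ∖ Z) ∪ X) ∩ (Z ∪ X)) ∖ Y) ∩ (Z ∖ X))ᶜ = {4, 5, 6, 7, 8, 9, 10, 11, 12, 13, 14, 15, 16, 17, 18, 19, 20, 21}

{4, 5, 6, 7, 8, 9, 10, 11, 12, 13, 14, 15, 16, 17, 18, 19, 20, 21}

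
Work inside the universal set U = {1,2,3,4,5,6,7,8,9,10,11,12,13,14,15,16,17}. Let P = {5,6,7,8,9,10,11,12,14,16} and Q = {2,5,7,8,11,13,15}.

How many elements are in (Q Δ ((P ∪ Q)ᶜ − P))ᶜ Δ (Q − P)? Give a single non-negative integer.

9

P ∪ Q = {2,5,6,7,8,9,10,11,12,13,14,15,16}
(P ∪ Q)ᶜ = {1,3,4,17}
(P ∪ Q)ᶜ − P = {1,3,4,17}
Q Δ ((P ∪ Q)ᶜ − P) = {1,2,3,4,5,7,8,11,13,15,17}
(Q Δ ((P ∪ Q)ᶜ − P))ᶜ = {6,9,10,12,14,16}
Q − P = {2,13,15}
(Q Δ ((P ∪ Q)ᶜ − P))ᶜ Δ (Q − P) = {2,6,9,10,12,13,14,15,16}
|(Q Δ ((P ∪ Q)ᶜ − P))ᶜ Δ (Q − P)| = 9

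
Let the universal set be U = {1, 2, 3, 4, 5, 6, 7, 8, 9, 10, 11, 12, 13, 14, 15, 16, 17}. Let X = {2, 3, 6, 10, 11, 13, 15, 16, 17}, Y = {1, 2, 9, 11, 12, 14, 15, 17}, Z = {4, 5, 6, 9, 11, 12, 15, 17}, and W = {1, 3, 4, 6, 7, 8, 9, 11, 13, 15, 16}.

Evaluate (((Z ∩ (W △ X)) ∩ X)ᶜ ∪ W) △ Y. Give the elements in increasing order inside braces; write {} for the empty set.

{3, 4, 5, 6, 7, 8, 10, 13, 16, 17}

W △ X = {1, 2, 4, 7, 8, 9, 10, 17}
Z ∩ (W △ X) = {4, 9, 17}
(Z ∩ (W △ X)) ∩ X = {17}
((Z ∩ (W △ X)) ∩ X)ᶜ = {1, 2, 3, 4, 5, 6, 7, 8, 9, 10, 11, 12, 13, 14, 15, 16}
((Z ∩ (W △ X)) ∩ X)ᶜ ∪ W = {1, 2, 3, 4, 5, 6, 7, 8, 9, 10, 11, 12, 13, 14, 15, 16}
(((Z ∩ (W △ X)) ∩ X)ᶜ ∪ W) △ Y = {3, 4, 5, 6, 7, 8, 10, 13, 16, 17}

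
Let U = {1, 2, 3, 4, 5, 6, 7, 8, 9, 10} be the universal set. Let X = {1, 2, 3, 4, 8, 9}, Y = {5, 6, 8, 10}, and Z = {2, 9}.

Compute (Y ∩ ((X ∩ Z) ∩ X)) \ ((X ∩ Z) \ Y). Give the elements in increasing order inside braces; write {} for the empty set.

{}

X ∩ Z = {2, 9}
(X ∩ Z) ∩ X = {2, 9}
Y ∩ ((X ∩ Z) ∩ X) = {}
(X ∩ Z) \ Y = {2, 9}
(Y ∩ ((X ∩ Z) ∩ X)) \ ((X ∩ Z) \ Y) = {}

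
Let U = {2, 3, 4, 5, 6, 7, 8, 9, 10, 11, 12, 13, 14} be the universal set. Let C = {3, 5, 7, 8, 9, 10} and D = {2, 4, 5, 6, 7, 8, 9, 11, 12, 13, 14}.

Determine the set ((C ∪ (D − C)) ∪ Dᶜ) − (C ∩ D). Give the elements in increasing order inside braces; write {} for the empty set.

{2, 3, 4, 6, 10, 11, 12, 13, 14}

D − C = {2, 4, 6, 11, 12, 13, 14}
C ∪ (D − C) = {2, 3, 4, 5, 6, 7, 8, 9, 10, 11, 12, 13, 14}
Dᶜ = {3, 10}
(C ∪ (D − C)) ∪ Dᶜ = {2, 3, 4, 5, 6, 7, 8, 9, 10, 11, 12, 13, 14}
C ∩ D = {5, 7, 8, 9}
((C ∪ (D − C)) ∪ Dᶜ) − (C ∩ D) = {2, 3, 4, 6, 10, 11, 12, 13, 14}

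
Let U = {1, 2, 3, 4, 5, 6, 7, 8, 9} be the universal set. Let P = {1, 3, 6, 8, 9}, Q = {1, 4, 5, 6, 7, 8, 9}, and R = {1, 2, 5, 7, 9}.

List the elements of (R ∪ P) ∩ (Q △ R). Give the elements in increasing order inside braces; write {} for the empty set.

{2, 6, 8}

R ∪ P = {1, 2, 3, 5, 6, 7, 8, 9}
Q △ R = {2, 4, 6, 8}
(R ∪ P) ∩ (Q △ R) = {2, 6, 8}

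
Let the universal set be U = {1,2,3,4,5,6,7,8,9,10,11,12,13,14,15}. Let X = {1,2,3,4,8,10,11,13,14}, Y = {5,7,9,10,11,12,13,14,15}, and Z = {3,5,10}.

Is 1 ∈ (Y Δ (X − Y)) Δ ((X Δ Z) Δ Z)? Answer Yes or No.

1 ∈ X and 1 ∉ Y, so 1 ∈ X − Y
1 ∉ Y and 1 ∈ (X − Y), so 1 ∈ Y Δ (X − Y)
1 ∈ X and 1 ∉ Z, so 1 ∈ X Δ Z
1 ∈ (X Δ Z) and 1 ∉ Z, so 1 ∈ (X Δ Z) Δ Z
1 ∈ (Y Δ (X − Y)) and 1 ∈ ((X Δ Z) Δ Z), so 1 ∉ (Y Δ (X − Y)) Δ ((X Δ Z) Δ Z)

No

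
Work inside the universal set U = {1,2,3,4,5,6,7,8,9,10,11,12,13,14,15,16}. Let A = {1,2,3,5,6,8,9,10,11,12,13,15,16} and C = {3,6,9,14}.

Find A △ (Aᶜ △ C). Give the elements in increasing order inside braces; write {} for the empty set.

Aᶜ = {4,7,14}
Aᶜ △ C = {3,4,6,7,9}
A △ (Aᶜ △ C) = {1,2,4,5,7,8,10,11,12,13,15,16}

{1,2,4,5,7,8,10,11,12,13,15,16}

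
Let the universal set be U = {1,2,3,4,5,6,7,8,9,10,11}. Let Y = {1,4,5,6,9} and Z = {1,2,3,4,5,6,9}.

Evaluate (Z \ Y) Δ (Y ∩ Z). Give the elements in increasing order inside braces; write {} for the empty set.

Z \ Y = {2,3}
Y ∩ Z = {1,4,5,6,9}
(Z \ Y) Δ (Y ∩ Z) = {1,2,3,4,5,6,9}

{1,2,3,4,5,6,9}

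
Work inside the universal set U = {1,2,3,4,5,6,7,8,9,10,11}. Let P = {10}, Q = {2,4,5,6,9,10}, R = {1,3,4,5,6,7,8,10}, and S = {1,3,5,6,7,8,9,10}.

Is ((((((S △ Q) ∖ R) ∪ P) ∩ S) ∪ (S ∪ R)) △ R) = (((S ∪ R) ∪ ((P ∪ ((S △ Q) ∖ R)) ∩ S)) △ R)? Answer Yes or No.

S △ Q = {1,2,3,4,7,8}
(S △ Q) ∖ R = {2}
((S △ Q) ∖ R) ∪ P = {2,10}
(((S △ Q) ∖ R) ∪ P) ∩ S = {10}
S ∪ R = {1,3,4,5,6,7,8,9,10}
((((S △ Q) ∖ R) ∪ P) ∩ S) ∪ (S ∪ R) = {1,3,4,5,6,7,8,9,10}
(((((S △ Q) ∖ R) ∪ P) ∩ S) ∪ (S ∪ R)) △ R = {9}
P ∪ ((S △ Q) ∖ R) = {2,10}
(P ∪ ((S △ Q) ∖ R)) ∩ S = {10}
(S ∪ R) ∪ ((P ∪ ((S △ Q) ∖ R)) ∩ S) = {1,3,4,5,6,7,8,9,10}
((S ∪ R) ∪ ((P ∪ ((S △ Q) ∖ R)) ∩ S)) △ R = {9}
Both equal {9}, so (((((S △ Q) ∖ R) ∪ P) ∩ S) ∪ (S ∪ R)) △ R = ((S ∪ R) ∪ ((P ∪ ((S △ Q) ∖ R)) ∩ S)) △ R.

Yes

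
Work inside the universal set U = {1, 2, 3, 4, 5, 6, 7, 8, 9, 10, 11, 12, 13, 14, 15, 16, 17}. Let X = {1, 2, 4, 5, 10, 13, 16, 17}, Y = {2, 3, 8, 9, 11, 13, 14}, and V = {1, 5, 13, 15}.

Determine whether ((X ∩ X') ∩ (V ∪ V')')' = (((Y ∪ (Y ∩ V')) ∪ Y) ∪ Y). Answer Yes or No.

X' = {3, 6, 7, 8, 9, 11, 12, 14, 15}
X ∩ X' = {}
V' = {2, 3, 4, 6, 7, 8, 9, 10, 11, 12, 14, 16, 17}
V ∪ V' = {1, 2, 3, 4, 5, 6, 7, 8, 9, 10, 11, 12, 13, 14, 15, 16, 17}
(V ∪ V')' = {}
(X ∩ X') ∩ (V ∪ V')' = {}
((X ∩ X') ∩ (V ∪ V')')' = {1, 2, 3, 4, 5, 6, 7, 8, 9, 10, 11, 12, 13, 14, 15, 16, 17}
Y ∩ V' = {2, 3, 8, 9, 11, 14}
Y ∪ (Y ∩ V') = {2, 3, 8, 9, 11, 13, 14}
(Y ∪ (Y ∩ V')) ∪ Y = {2, 3, 8, 9, 11, 13, 14}
((Y ∪ (Y ∩ V')) ∪ Y) ∪ Y = {2, 3, 8, 9, 11, 13, 14}
1 ∈ ((X ∩ X') ∩ (V ∪ V')')' but 1 ∉ ((Y ∪ (Y ∩ V')) ∪ Y) ∪ Y, so they differ.

No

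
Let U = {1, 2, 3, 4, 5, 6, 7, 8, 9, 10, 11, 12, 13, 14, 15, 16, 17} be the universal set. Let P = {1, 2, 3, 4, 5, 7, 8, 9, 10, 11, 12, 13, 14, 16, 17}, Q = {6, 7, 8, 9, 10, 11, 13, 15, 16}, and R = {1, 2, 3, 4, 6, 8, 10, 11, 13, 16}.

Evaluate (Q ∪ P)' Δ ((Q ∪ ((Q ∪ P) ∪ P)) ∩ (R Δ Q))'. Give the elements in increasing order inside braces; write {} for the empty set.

{5, 6, 8, 10, 11, 12, 13, 14, 16, 17}

Q ∪ P = {1, 2, 3, 4, 5, 6, 7, 8, 9, 10, 11, 12, 13, 14, 15, 16, 17}
(Q ∪ P)' = {}
(Q ∪ P) ∪ P = {1, 2, 3, 4, 5, 6, 7, 8, 9, 10, 11, 12, 13, 14, 15, 16, 17}
Q ∪ ((Q ∪ P) ∪ P) = {1, 2, 3, 4, 5, 6, 7, 8, 9, 10, 11, 12, 13, 14, 15, 16, 17}
R Δ Q = {1, 2, 3, 4, 7, 9, 15}
(Q ∪ ((Q ∪ P) ∪ P)) ∩ (R Δ Q) = {1, 2, 3, 4, 7, 9, 15}
((Q ∪ ((Q ∪ P) ∪ P)) ∩ (R Δ Q))' = {5, 6, 8, 10, 11, 12, 13, 14, 16, 17}
(Q ∪ P)' Δ ((Q ∪ ((Q ∪ P) ∪ P)) ∩ (R Δ Q))' = {5, 6, 8, 10, 11, 12, 13, 14, 16, 17}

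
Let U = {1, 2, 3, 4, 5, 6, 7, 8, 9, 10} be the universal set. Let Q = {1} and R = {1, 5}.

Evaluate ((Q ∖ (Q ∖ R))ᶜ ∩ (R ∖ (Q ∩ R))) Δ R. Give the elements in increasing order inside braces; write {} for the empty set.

{1}

Q ∖ R = {}
Q ∖ (Q ∖ R) = {1}
(Q ∖ (Q ∖ R))ᶜ = {2, 3, 4, 5, 6, 7, 8, 9, 10}
Q ∩ R = {1}
R ∖ (Q ∩ R) = {5}
(Q ∖ (Q ∖ R))ᶜ ∩ (R ∖ (Q ∩ R)) = {5}
((Q ∖ (Q ∖ R))ᶜ ∩ (R ∖ (Q ∩ R))) Δ R = {1}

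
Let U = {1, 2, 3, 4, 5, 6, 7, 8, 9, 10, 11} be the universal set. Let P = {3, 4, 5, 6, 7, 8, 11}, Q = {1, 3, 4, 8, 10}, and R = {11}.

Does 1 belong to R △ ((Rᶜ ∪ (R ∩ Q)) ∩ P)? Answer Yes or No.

No

1 ∉ R, so 1 ∈ Rᶜ
1 ∉ R and 1 ∈ Q, so 1 ∉ R ∩ Q
1 ∈ Rᶜ and 1 ∉ (R ∩ Q), so 1 ∈ Rᶜ ∪ (R ∩ Q)
1 ∈ (Rᶜ ∪ (R ∩ Q)) and 1 ∉ P, so 1 ∉ (Rᶜ ∪ (R ∩ Q)) ∩ P
1 ∉ R and 1 ∉ ((Rᶜ ∪ (R ∩ Q)) ∩ P), so 1 ∉ R △ ((Rᶜ ∪ (R ∩ Q)) ∩ P)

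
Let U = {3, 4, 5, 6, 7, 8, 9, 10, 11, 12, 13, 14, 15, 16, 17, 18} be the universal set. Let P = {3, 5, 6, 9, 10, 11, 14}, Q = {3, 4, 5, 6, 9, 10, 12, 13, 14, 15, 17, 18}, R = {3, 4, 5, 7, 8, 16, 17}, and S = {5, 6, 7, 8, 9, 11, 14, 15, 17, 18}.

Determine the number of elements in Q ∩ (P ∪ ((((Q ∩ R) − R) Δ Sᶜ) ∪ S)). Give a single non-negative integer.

12

Q ∩ R = {3, 4, 5, 17}
(Q ∩ R) − R = {}
Sᶜ = {3, 4, 10, 12, 13, 16}
((Q ∩ R) − R) Δ Sᶜ = {3, 4, 10, 12, 13, 16}
(((Q ∩ R) − R) Δ Sᶜ) ∪ S = {3, 4, 5, 6, 7, 8, 9, 10, 11, 12, 13, 14, 15, 16, 17, 18}
P ∪ ((((Q ∩ R) − R) Δ Sᶜ) ∪ S) = {3, 4, 5, 6, 7, 8, 9, 10, 11, 12, 13, 14, 15, 16, 17, 18}
Q ∩ (P ∪ ((((Q ∩ R) − R) Δ Sᶜ) ∪ S)) = {3, 4, 5, 6, 9, 10, 12, 13, 14, 15, 17, 18}
|Q ∩ (P ∪ ((((Q ∩ R) − R) Δ Sᶜ) ∪ S))| = 12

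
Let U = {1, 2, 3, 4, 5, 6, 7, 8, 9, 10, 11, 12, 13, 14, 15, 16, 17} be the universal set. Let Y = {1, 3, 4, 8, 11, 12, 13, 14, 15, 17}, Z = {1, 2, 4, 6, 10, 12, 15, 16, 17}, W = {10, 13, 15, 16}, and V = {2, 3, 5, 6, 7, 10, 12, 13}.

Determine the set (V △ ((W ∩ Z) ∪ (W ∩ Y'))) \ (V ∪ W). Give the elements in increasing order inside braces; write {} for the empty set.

{}

W ∩ Z = {10, 15, 16}
Y' = {2, 5, 6, 7, 9, 10, 16}
W ∩ Y' = {10, 16}
(W ∩ Z) ∪ (W ∩ Y') = {10, 15, 16}
V △ ((W ∩ Z) ∪ (W ∩ Y')) = {2, 3, 5, 6, 7, 12, 13, 15, 16}
V ∪ W = {2, 3, 5, 6, 7, 10, 12, 13, 15, 16}
(V △ ((W ∩ Z) ∪ (W ∩ Y'))) \ (V ∪ W) = {}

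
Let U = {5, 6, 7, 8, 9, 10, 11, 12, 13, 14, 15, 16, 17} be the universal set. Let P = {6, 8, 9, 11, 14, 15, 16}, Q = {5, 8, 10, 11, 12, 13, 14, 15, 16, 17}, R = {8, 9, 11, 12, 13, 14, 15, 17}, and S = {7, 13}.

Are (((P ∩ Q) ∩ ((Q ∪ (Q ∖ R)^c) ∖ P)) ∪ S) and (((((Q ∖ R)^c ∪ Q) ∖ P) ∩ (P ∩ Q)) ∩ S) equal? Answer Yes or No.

P ∩ Q = {8, 11, 14, 15, 16}
Q ∖ R = {5, 10, 16}
(Q ∖ R)^c = {6, 7, 8, 9, 11, 12, 13, 14, 15, 17}
Q ∪ (Q ∖ R)^c = {5, 6, 7, 8, 9, 10, 11, 12, 13, 14, 15, 16, 17}
(Q ∪ (Q ∖ R)^c) ∖ P = {5, 7, 10, 12, 13, 17}
(P ∩ Q) ∩ ((Q ∪ (Q ∖ R)^c) ∖ P) = {}
((P ∩ Q) ∩ ((Q ∪ (Q ∖ R)^c) ∖ P)) ∪ S = {7, 13}
(Q ∖ R)^c ∪ Q = {5, 6, 7, 8, 9, 10, 11, 12, 13, 14, 15, 16, 17}
((Q ∖ R)^c ∪ Q) ∖ P = {5, 7, 10, 12, 13, 17}
(((Q ∖ R)^c ∪ Q) ∖ P) ∩ (P ∩ Q) = {}
((((Q ∖ R)^c ∪ Q) ∖ P) ∩ (P ∩ Q)) ∩ S = {}
7 ∈ ((P ∩ Q) ∩ ((Q ∪ (Q ∖ R)^c) ∖ P)) ∪ S but 7 ∉ ((((Q ∖ R)^c ∪ Q) ∖ P) ∩ (P ∩ Q)) ∩ S, so they differ.

No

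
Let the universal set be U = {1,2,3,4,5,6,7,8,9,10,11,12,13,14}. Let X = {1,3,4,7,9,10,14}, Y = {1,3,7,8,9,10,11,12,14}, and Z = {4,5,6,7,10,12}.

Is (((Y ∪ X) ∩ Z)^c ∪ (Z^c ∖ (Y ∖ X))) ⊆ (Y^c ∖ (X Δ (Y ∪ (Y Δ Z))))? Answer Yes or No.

Y ∪ X = {1,3,4,7,8,9,10,11,12,14}
(Y ∪ X) ∩ Z = {4,7,10,12}
((Y ∪ X) ∩ Z)^c = {1,2,3,5,6,8,9,11,13,14}
Z^c = {1,2,3,8,9,11,13,14}
Y ∖ X = {8,11,12}
Z^c ∖ (Y ∖ X) = {1,2,3,9,13,14}
((Y ∪ X) ∩ Z)^c ∪ (Z^c ∖ (Y ∖ X)) = {1,2,3,5,6,8,9,11,13,14}
Y^c = {2,4,5,6,13}
Y Δ Z = {1,3,4,5,6,8,9,11,14}
Y ∪ (Y Δ Z) = {1,3,4,5,6,7,8,9,10,11,12,14}
X Δ (Y ∪ (Y Δ Z)) = {5,6,8,11,12}
Y^c ∖ (X Δ (Y ∪ (Y Δ Z))) = {2,4,13}
1 ∈ ((Y ∪ X) ∩ Z)^c ∪ (Z^c ∖ (Y ∖ X)) but 1 ∉ Y^c ∖ (X Δ (Y ∪ (Y Δ Z))), so the inclusion fails.

No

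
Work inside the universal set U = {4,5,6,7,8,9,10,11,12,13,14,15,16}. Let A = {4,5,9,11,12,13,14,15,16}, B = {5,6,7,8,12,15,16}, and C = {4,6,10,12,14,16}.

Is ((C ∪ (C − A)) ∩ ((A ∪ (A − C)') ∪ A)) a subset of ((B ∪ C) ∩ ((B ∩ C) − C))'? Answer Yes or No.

C − A = {6,10}
C ∪ (C − A) = {4,6,10,12,14,16}
A − C = {5,9,11,13,15}
(A − C)' = {4,6,7,8,10,12,14,16}
A ∪ (A − C)' = {4,5,6,7,8,9,10,11,12,13,14,15,16}
(A ∪ (A − C)') ∪ A = {4,5,6,7,8,9,10,11,12,13,14,15,16}
(C ∪ (C − A)) ∩ ((A ∪ (A − C)') ∪ A) = {4,6,10,12,14,16}
B ∪ C = {4,5,6,7,8,10,12,14,15,16}
B ∩ C = {6,12,16}
(B ∩ C) − C = {}
(B ∪ C) ∩ ((B ∩ C) − C) = {}
((B ∪ C) ∩ ((B ∩ C) − C))' = {4,5,6,7,8,9,10,11,12,13,14,15,16}
Every element of {4,6,10,12,14,16} is in {4,5,6,7,8,9,10,11,12,13,14,15,16}, so (C ∪ (C − A)) ∩ ((A ∪ (A − C)') ∪ A) ⊆ ((B ∪ C) ∩ ((B ∩ C) − C))'.

Yes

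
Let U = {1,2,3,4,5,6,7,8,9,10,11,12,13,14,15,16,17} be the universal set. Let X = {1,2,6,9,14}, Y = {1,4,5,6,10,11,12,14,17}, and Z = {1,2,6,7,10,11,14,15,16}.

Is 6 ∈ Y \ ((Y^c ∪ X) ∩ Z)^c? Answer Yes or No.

6 ∈ Y, so 6 ∉ Y^c
6 ∉ Y^c and 6 ∈ X, so 6 ∈ Y^c ∪ X
6 ∈ (Y^c ∪ X) and 6 ∈ Z, so 6 ∈ (Y^c ∪ X) ∩ Z
6 ∉ ((Y^c ∪ X) ∩ Z)^c since 6 ∈ ((Y^c ∪ X) ∩ Z)
6 ∈ Y and 6 ∉ ((Y^c ∪ X) ∩ Z)^c, so 6 ∈ Y \ ((Y^c ∪ X) ∩ Z)^c

Yes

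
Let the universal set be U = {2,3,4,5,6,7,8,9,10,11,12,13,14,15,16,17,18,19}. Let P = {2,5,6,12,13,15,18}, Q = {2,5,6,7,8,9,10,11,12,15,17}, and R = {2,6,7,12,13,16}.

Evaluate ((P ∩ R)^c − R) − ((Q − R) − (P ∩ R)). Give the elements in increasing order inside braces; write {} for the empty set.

{3,4,14,18,19}

P ∩ R = {2,6,12,13}
(P ∩ R)^c = {3,4,5,7,8,9,10,11,14,15,16,17,18,19}
(P ∩ R)^c − R = {3,4,5,8,9,10,11,14,15,17,18,19}
Q − R = {5,8,9,10,11,15,17}
(Q − R) − (P ∩ R) = {5,8,9,10,11,15,17}
((P ∩ R)^c − R) − ((Q − R) − (P ∩ R)) = {3,4,14,18,19}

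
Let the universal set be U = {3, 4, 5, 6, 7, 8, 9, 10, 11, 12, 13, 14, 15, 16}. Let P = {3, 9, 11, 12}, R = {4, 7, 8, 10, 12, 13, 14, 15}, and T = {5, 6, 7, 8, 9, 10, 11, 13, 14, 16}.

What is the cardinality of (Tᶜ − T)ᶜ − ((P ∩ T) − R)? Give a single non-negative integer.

8

Tᶜ = {3, 4, 12, 15}
Tᶜ − T = {3, 4, 12, 15}
(Tᶜ − T)ᶜ = {5, 6, 7, 8, 9, 10, 11, 13, 14, 16}
P ∩ T = {9, 11}
(P ∩ T) − R = {9, 11}
(Tᶜ − T)ᶜ − ((P ∩ T) − R) = {5, 6, 7, 8, 10, 13, 14, 16}
|(Tᶜ − T)ᶜ − ((P ∩ T) − R)| = 8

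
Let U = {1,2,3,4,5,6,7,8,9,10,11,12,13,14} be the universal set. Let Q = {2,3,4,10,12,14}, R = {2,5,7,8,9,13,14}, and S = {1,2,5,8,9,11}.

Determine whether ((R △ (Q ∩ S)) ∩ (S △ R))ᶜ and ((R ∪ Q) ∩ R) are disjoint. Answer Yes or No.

Q ∩ S = {2}
R △ (Q ∩ S) = {5,7,8,9,13,14}
S △ R = {1,7,11,13,14}
(R △ (Q ∩ S)) ∩ (S △ R) = {7,13,14}
((R △ (Q ∩ S)) ∩ (S △ R))ᶜ = {1,2,3,4,5,6,8,9,10,11,12}
R ∪ Q = {2,3,4,5,7,8,9,10,12,13,14}
(R ∪ Q) ∩ R = {2,5,7,8,9,13,14}
2 lies in both, so they are not disjoint.

No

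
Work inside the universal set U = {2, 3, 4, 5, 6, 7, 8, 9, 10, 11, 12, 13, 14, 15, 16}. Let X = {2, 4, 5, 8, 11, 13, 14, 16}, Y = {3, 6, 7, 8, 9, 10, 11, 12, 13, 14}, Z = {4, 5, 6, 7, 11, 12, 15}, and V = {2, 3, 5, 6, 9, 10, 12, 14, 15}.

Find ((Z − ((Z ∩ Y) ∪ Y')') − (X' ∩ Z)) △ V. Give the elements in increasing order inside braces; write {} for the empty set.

Z ∩ Y = {6, 7, 11, 12}
Y' = {2, 4, 5, 15, 16}
(Z ∩ Y) ∪ Y' = {2, 4, 5, 6, 7, 11, 12, 15, 16}
((Z ∩ Y) ∪ Y')' = {3, 8, 9, 10, 13, 14}
Z − ((Z ∩ Y) ∪ Y')' = {4, 5, 6, 7, 11, 12, 15}
X' = {3, 6, 7, 9, 10, 12, 15}
X' ∩ Z = {6, 7, 12, 15}
(Z − ((Z ∩ Y) ∪ Y')') − (X' ∩ Z) = {4, 5, 11}
((Z − ((Z ∩ Y) ∪ Y')') − (X' ∩ Z)) △ V = {2, 3, 4, 6, 9, 10, 11, 12, 14, 15}

{2, 3, 4, 6, 9, 10, 11, 12, 14, 15}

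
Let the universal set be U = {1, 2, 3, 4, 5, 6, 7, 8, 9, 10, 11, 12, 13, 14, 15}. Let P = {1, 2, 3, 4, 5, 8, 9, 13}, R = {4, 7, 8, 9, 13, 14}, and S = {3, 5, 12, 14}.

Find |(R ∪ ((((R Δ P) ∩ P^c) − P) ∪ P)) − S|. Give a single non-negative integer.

7

R Δ P = {1, 2, 3, 5, 7, 14}
P^c = {6, 7, 10, 11, 12, 14, 15}
(R Δ P) ∩ P^c = {7, 14}
((R Δ P) ∩ P^c) − P = {7, 14}
(((R Δ P) ∩ P^c) − P) ∪ P = {1, 2, 3, 4, 5, 7, 8, 9, 13, 14}
R ∪ ((((R Δ P) ∩ P^c) − P) ∪ P) = {1, 2, 3, 4, 5, 7, 8, 9, 13, 14}
(R ∪ ((((R Δ P) ∩ P^c) − P) ∪ P)) − S = {1, 2, 4, 7, 8, 9, 13}
|(R ∪ ((((R Δ P) ∩ P^c) − P) ∪ P)) − S| = 7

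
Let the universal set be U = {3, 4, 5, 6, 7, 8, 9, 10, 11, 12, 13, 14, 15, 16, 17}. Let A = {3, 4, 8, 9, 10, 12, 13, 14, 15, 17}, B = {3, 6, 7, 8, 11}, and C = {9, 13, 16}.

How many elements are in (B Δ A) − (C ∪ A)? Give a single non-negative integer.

B Δ A = {4, 6, 7, 9, 10, 11, 12, 13, 14, 15, 17}
C ∪ A = {3, 4, 8, 9, 10, 12, 13, 14, 15, 16, 17}
(B Δ A) − (C ∪ A) = {6, 7, 11}
|(B Δ A) − (C ∪ A)| = 3

3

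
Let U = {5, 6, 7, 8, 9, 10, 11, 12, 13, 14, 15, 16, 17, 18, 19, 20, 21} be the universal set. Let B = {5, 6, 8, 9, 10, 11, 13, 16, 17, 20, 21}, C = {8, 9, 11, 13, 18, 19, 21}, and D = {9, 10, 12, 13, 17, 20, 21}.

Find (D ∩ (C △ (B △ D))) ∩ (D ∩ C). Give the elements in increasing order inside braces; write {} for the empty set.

{9, 13, 21}

B △ D = {5, 6, 8, 11, 12, 16}
C △ (B △ D) = {5, 6, 9, 12, 13, 16, 18, 19, 21}
D ∩ (C △ (B △ D)) = {9, 12, 13, 21}
D ∩ C = {9, 13, 21}
(D ∩ (C △ (B △ D))) ∩ (D ∩ C) = {9, 13, 21}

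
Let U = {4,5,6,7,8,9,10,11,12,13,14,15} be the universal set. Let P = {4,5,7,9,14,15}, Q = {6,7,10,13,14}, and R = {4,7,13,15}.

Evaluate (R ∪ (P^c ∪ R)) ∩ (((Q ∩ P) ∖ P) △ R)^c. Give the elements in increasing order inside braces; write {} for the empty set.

{6,8,10,11,12}

P^c = {6,8,10,11,12,13}
P^c ∪ R = {4,6,7,8,10,11,12,13,15}
R ∪ (P^c ∪ R) = {4,6,7,8,10,11,12,13,15}
Q ∩ P = {7,14}
(Q ∩ P) ∖ P = {}
((Q ∩ P) ∖ P) △ R = {4,7,13,15}
(((Q ∩ P) ∖ P) △ R)^c = {5,6,8,9,10,11,12,14}
(R ∪ (P^c ∪ R)) ∩ (((Q ∩ P) ∖ P) △ R)^c = {6,8,10,11,12}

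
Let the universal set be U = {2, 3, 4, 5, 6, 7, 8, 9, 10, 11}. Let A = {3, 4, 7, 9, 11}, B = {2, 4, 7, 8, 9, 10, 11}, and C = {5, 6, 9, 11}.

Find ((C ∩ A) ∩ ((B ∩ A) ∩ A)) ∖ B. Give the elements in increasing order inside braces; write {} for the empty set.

C ∩ A = {9, 11}
B ∩ A = {4, 7, 9, 11}
(B ∩ A) ∩ A = {4, 7, 9, 11}
(C ∩ A) ∩ ((B ∩ A) ∩ A) = {9, 11}
((C ∩ A) ∩ ((B ∩ A) ∩ A)) ∖ B = {}

{}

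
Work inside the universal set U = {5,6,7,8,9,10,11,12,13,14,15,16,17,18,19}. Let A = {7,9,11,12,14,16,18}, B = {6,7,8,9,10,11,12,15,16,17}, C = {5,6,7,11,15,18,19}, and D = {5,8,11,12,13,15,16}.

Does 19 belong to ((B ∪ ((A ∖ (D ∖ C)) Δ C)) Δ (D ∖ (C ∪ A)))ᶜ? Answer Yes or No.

19 ∉ D and 19 ∈ C, so 19 ∉ D ∖ C
19 ∉ A and 19 ∉ (D ∖ C), so 19 ∉ A ∖ (D ∖ C)
19 ∉ (A ∖ (D ∖ C)) and 19 ∈ C, so 19 ∈ (A ∖ (D ∖ C)) Δ C
19 ∉ B and 19 ∈ ((A ∖ (D ∖ C)) Δ C), so 19 ∈ B ∪ ((A ∖ (D ∖ C)) Δ C)
19 ∈ C and 19 ∉ A, so 19 ∈ C ∪ A
19 ∉ D and 19 ∈ (C ∪ A), so 19 ∉ D ∖ (C ∪ A)
19 ∈ (B ∪ ((A ∖ (D ∖ C)) Δ C)) and 19 ∉ (D ∖ (C ∪ A)), so 19 ∈ (B ∪ ((A ∖ (D ∖ C)) Δ C)) Δ (D ∖ (C ∪ A))
19 ∉ ((B ∪ ((A ∖ (D ∖ C)) Δ C)) Δ (D ∖ (C ∪ A)))ᶜ since 19 ∈ ((B ∪ ((A ∖ (D ∖ C)) Δ C)) Δ (D ∖ (C ∪ A)))

No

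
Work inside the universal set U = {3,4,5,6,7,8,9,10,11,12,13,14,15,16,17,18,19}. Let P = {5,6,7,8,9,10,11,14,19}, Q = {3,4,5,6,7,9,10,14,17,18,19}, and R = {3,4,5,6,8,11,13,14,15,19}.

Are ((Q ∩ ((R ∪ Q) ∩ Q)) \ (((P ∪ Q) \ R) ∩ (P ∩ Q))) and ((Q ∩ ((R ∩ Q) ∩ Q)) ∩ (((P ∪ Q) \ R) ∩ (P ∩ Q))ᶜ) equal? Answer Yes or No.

R ∪ Q = {3,4,5,6,7,8,9,10,11,13,14,15,17,18,19}
(R ∪ Q) ∩ Q = {3,4,5,6,7,9,10,14,17,18,19}
Q ∩ ((R ∪ Q) ∩ Q) = {3,4,5,6,7,9,10,14,17,18,19}
P ∪ Q = {3,4,5,6,7,8,9,10,11,14,17,18,19}
(P ∪ Q) \ R = {7,9,10,17,18}
P ∩ Q = {5,6,7,9,10,14,19}
((P ∪ Q) \ R) ∩ (P ∩ Q) = {7,9,10}
(Q ∩ ((R ∪ Q) ∩ Q)) \ (((P ∪ Q) \ R) ∩ (P ∩ Q)) = {3,4,5,6,14,17,18,19}
R ∩ Q = {3,4,5,6,14,19}
(R ∩ Q) ∩ Q = {3,4,5,6,14,19}
Q ∩ ((R ∩ Q) ∩ Q) = {3,4,5,6,14,19}
(((P ∪ Q) \ R) ∩ (P ∩ Q))ᶜ = {3,4,5,6,8,11,12,13,14,15,16,17,18,19}
(Q ∩ ((R ∩ Q) ∩ Q)) ∩ (((P ∪ Q) \ R) ∩ (P ∩ Q))ᶜ = {3,4,5,6,14,19}
17 ∈ (Q ∩ ((R ∪ Q) ∩ Q)) \ (((P ∪ Q) \ R) ∩ (P ∩ Q)) but 17 ∉ (Q ∩ ((R ∩ Q) ∩ Q)) ∩ (((P ∪ Q) \ R) ∩ (P ∩ Q))ᶜ, so they differ.

No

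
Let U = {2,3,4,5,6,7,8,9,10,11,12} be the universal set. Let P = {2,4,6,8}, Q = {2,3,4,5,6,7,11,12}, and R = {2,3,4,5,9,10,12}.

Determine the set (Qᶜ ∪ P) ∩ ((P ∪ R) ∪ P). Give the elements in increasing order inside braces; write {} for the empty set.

{2,4,6,8,9,10}

Qᶜ = {8,9,10}
Qᶜ ∪ P = {2,4,6,8,9,10}
P ∪ R = {2,3,4,5,6,8,9,10,12}
(P ∪ R) ∪ P = {2,3,4,5,6,8,9,10,12}
(Qᶜ ∪ P) ∩ ((P ∪ R) ∪ P) = {2,4,6,8,9,10}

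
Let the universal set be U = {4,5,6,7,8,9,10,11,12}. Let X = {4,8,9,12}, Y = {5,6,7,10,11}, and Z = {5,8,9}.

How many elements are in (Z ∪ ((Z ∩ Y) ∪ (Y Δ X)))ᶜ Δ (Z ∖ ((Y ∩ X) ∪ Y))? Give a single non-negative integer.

2

Z ∩ Y = {5}
Y Δ X = {4,5,6,7,8,9,10,11,12}
(Z ∩ Y) ∪ (Y Δ X) = {4,5,6,7,8,9,10,11,12}
Z ∪ ((Z ∩ Y) ∪ (Y Δ X)) = {4,5,6,7,8,9,10,11,12}
(Z ∪ ((Z ∩ Y) ∪ (Y Δ X)))ᶜ = {}
Y ∩ X = {}
(Y ∩ X) ∪ Y = {5,6,7,10,11}
Z ∖ ((Y ∩ X) ∪ Y) = {8,9}
(Z ∪ ((Z ∩ Y) ∪ (Y Δ X)))ᶜ Δ (Z ∖ ((Y ∩ X) ∪ Y)) = {8,9}
|(Z ∪ ((Z ∩ Y) ∪ (Y Δ X)))ᶜ Δ (Z ∖ ((Y ∩ X) ∪ Y))| = 2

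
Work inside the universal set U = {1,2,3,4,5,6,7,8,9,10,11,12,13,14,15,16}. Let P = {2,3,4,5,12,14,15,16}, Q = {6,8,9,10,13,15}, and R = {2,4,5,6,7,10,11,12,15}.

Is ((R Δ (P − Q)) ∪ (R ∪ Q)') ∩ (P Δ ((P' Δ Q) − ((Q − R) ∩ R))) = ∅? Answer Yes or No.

P − Q = {2,3,4,5,12,14,16}
R Δ (P − Q) = {3,6,7,10,11,14,15,16}
R ∪ Q = {2,4,5,6,7,8,9,10,11,12,13,15}
(R ∪ Q)' = {1,3,14,16}
(R Δ (P − Q)) ∪ (R ∪ Q)' = {1,3,6,7,10,11,14,15,16}
P' = {1,6,7,8,9,10,11,13}
P' Δ Q = {1,7,11,15}
Q − R = {8,9,13}
(Q − R) ∩ R = {}
(P' Δ Q) − ((Q − R) ∩ R) = {1,7,11,15}
P Δ ((P' Δ Q) − ((Q − R) ∩ R)) = {1,2,3,4,5,7,11,12,14,16}
1 lies in both, so they are not disjoint.

No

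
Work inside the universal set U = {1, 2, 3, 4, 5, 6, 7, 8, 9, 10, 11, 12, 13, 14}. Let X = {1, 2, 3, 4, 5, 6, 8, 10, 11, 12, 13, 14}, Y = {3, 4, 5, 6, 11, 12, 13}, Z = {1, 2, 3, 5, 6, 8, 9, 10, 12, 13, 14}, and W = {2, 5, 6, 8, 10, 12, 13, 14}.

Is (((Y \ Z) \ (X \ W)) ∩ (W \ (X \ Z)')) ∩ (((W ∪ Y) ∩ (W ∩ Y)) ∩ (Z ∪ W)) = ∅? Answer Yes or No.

Y \ Z = {4, 11}
X \ W = {1, 3, 4, 11}
(Y \ Z) \ (X \ W) = {}
X \ Z = {4, 11}
(X \ Z)' = {1, 2, 3, 5, 6, 7, 8, 9, 10, 12, 13, 14}
W \ (X \ Z)' = {}
((Y \ Z) \ (X \ W)) ∩ (W \ (X \ Z)') = {}
W ∪ Y = {2, 3, 4, 5, 6, 8, 10, 11, 12, 13, 14}
W ∩ Y = {5, 6, 12, 13}
(W ∪ Y) ∩ (W ∩ Y) = {5, 6, 12, 13}
Z ∪ W = {1, 2, 3, 5, 6, 8, 9, 10, 12, 13, 14}
((W ∪ Y) ∩ (W ∩ Y)) ∩ (Z ∪ W) = {5, 6, 12, 13}
{} and {5, 6, 12, 13} share no elements.

Yes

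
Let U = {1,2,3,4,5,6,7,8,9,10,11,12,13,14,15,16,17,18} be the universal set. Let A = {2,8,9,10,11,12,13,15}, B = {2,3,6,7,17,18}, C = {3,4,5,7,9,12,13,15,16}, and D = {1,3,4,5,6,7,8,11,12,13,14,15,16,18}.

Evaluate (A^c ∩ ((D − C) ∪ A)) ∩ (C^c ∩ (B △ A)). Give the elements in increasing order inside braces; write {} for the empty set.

A^c = {1,3,4,5,6,7,14,16,17,18}
D − C = {1,6,8,11,14,18}
(D − C) ∪ A = {1,2,6,8,9,10,11,12,13,14,15,18}
A^c ∩ ((D − C) ∪ A) = {1,6,14,18}
C^c = {1,2,6,8,10,11,14,17,18}
B △ A = {3,6,7,8,9,10,11,12,13,15,17,18}
C^c ∩ (B △ A) = {6,8,10,11,17,18}
(A^c ∩ ((D − C) ∪ A)) ∩ (C^c ∩ (B △ A)) = {6,18}

{6,18}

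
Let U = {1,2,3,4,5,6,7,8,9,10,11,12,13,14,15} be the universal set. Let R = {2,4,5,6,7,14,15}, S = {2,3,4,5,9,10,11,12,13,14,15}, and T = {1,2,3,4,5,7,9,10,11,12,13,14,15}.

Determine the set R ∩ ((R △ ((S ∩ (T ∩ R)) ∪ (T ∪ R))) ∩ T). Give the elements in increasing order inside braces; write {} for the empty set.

{}

T ∩ R = {2,4,5,7,14,15}
S ∩ (T ∩ R) = {2,4,5,14,15}
T ∪ R = {1,2,3,4,5,6,7,9,10,11,12,13,14,15}
(S ∩ (T ∩ R)) ∪ (T ∪ R) = {1,2,3,4,5,6,7,9,10,11,12,13,14,15}
R △ ((S ∩ (T ∩ R)) ∪ (T ∪ R)) = {1,3,9,10,11,12,13}
(R △ ((S ∩ (T ∩ R)) ∪ (T ∪ R))) ∩ T = {1,3,9,10,11,12,13}
R ∩ ((R △ ((S ∩ (T ∩ R)) ∪ (T ∪ R))) ∩ T) = {}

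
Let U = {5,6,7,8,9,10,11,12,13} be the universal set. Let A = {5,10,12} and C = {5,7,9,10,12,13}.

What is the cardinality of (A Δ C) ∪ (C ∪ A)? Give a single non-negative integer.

A Δ C = {7,9,13}
C ∪ A = {5,7,9,10,12,13}
(A Δ C) ∪ (C ∪ A) = {5,7,9,10,12,13}
|(A Δ C) ∪ (C ∪ A)| = 6

6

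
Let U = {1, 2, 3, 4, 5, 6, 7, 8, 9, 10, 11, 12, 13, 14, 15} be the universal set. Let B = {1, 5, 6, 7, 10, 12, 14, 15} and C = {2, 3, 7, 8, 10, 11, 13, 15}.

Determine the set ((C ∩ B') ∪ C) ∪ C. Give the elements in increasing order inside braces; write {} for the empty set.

{2, 3, 7, 8, 10, 11, 13, 15}

B' = {2, 3, 4, 8, 9, 11, 13}
C ∩ B' = {2, 3, 8, 11, 13}
(C ∩ B') ∪ C = {2, 3, 7, 8, 10, 11, 13, 15}
((C ∩ B') ∪ C) ∪ C = {2, 3, 7, 8, 10, 11, 13, 15}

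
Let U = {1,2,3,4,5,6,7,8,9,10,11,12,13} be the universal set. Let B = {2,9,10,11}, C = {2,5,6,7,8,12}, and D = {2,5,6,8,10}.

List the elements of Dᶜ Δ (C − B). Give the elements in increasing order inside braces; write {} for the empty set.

{1,3,4,5,6,8,9,11,13}

Dᶜ = {1,3,4,7,9,11,12,13}
C − B = {5,6,7,8,12}
Dᶜ Δ (C − B) = {1,3,4,5,6,8,9,11,13}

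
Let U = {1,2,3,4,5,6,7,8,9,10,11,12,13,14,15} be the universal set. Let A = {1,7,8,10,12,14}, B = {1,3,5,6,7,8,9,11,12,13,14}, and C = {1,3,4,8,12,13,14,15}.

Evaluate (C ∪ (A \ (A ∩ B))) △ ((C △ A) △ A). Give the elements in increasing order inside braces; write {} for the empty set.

{10}

A ∩ B = {1,7,8,12,14}
A \ (A ∩ B) = {10}
C ∪ (A \ (A ∩ B)) = {1,3,4,8,10,12,13,14,15}
C △ A = {3,4,7,10,13,15}
(C △ A) △ A = {1,3,4,8,12,13,14,15}
(C ∪ (A \ (A ∩ B))) △ ((C △ A) △ A) = {10}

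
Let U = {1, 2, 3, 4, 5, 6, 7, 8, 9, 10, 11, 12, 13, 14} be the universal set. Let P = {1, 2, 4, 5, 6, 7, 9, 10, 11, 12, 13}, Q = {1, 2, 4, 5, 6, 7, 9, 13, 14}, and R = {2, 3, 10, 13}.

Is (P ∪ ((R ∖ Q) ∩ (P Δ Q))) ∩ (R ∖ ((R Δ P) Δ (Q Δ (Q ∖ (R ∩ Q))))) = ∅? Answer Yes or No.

R ∖ Q = {3, 10}
P Δ Q = {10, 11, 12, 14}
(R ∖ Q) ∩ (P Δ Q) = {10}
P ∪ ((R ∖ Q) ∩ (P Δ Q)) = {1, 2, 4, 5, 6, 7, 9, 10, 11, 12, 13}
R Δ P = {1, 3, 4, 5, 6, 7, 9, 11, 12}
R ∩ Q = {2, 13}
Q ∖ (R ∩ Q) = {1, 4, 5, 6, 7, 9, 14}
Q Δ (Q ∖ (R ∩ Q)) = {2, 13}
(R Δ P) Δ (Q Δ (Q ∖ (R ∩ Q))) = {1, 2, 3, 4, 5, 6, 7, 9, 11, 12, 13}
R ∖ ((R Δ P) Δ (Q Δ (Q ∖ (R ∩ Q)))) = {10}
10 lies in both, so they are not disjoint.

No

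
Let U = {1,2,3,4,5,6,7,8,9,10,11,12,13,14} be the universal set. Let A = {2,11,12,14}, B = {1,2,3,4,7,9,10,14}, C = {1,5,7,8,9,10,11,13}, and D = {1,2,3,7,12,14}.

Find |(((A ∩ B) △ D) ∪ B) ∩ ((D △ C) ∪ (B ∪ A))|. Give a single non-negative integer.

9

A ∩ B = {2,14}
(A ∩ B) △ D = {1,3,7,12}
((A ∩ B) △ D) ∪ B = {1,2,3,4,7,9,10,12,14}
D △ C = {2,3,5,8,9,10,11,12,13,14}
B ∪ A = {1,2,3,4,7,9,10,11,12,14}
(D △ C) ∪ (B ∪ A) = {1,2,3,4,5,7,8,9,10,11,12,13,14}
(((A ∩ B) △ D) ∪ B) ∩ ((D △ C) ∪ (B ∪ A)) = {1,2,3,4,7,9,10,12,14}
|(((A ∩ B) △ D) ∪ B) ∩ ((D △ C) ∪ (B ∪ A))| = 9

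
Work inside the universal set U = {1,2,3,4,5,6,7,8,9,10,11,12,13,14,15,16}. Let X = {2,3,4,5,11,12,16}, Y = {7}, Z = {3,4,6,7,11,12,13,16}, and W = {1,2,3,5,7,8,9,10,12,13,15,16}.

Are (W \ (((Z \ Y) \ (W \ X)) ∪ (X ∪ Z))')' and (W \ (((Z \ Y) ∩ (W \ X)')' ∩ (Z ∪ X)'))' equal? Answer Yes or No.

Yes

Z \ Y = {3,4,6,11,12,13,16}
W \ X = {1,7,8,9,10,13,15}
(Z \ Y) \ (W \ X) = {3,4,6,11,12,16}
X ∪ Z = {2,3,4,5,6,7,11,12,13,16}
((Z \ Y) \ (W \ X)) ∪ (X ∪ Z) = {2,3,4,5,6,7,11,12,13,16}
(((Z \ Y) \ (W \ X)) ∪ (X ∪ Z))' = {1,8,9,10,14,15}
W \ (((Z \ Y) \ (W \ X)) ∪ (X ∪ Z))' = {2,3,5,7,12,13,16}
(W \ (((Z \ Y) \ (W \ X)) ∪ (X ∪ Z))')' = {1,4,6,8,9,10,11,14,15}
(W \ X)' = {2,3,4,5,6,11,12,14,16}
(Z \ Y) ∩ (W \ X)' = {3,4,6,11,12,16}
((Z \ Y) ∩ (W \ X)')' = {1,2,5,7,8,9,10,13,14,15}
Z ∪ X = {2,3,4,5,6,7,11,12,13,16}
(Z ∪ X)' = {1,8,9,10,14,15}
((Z \ Y) ∩ (W \ X)')' ∩ (Z ∪ X)' = {1,8,9,10,14,15}
W \ (((Z \ Y) ∩ (W \ X)')' ∩ (Z ∪ X)') = {2,3,5,7,12,13,16}
(W \ (((Z \ Y) ∩ (W \ X)')' ∩ (Z ∪ X)'))' = {1,4,6,8,9,10,11,14,15}
Both equal {1,4,6,8,9,10,11,14,15}, so (W \ (((Z \ Y) \ (W \ X)) ∪ (X ∪ Z))')' = (W \ (((Z \ Y) ∩ (W \ X)')' ∩ (Z ∪ X)'))'.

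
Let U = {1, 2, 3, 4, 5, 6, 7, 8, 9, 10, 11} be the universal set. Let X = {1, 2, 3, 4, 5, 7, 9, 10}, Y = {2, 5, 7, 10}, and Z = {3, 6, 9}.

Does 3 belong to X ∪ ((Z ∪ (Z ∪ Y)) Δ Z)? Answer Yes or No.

Yes

3 ∈ Z and 3 ∉ Y, so 3 ∈ Z ∪ Y
3 ∈ Z and 3 ∈ (Z ∪ Y), so 3 ∈ Z ∪ (Z ∪ Y)
3 ∈ (Z ∪ (Z ∪ Y)) and 3 ∈ Z, so 3 ∉ (Z ∪ (Z ∪ Y)) Δ Z
3 ∈ X and 3 ∉ ((Z ∪ (Z ∪ Y)) Δ Z), so 3 ∈ X ∪ ((Z ∪ (Z ∪ Y)) Δ Z)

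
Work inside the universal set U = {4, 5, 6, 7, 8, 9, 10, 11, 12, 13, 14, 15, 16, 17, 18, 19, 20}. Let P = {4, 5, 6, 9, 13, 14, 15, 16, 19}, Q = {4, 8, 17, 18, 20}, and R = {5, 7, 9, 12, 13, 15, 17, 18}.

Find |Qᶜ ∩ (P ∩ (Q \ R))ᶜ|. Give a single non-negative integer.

Qᶜ = {5, 6, 7, 9, 10, 11, 12, 13, 14, 15, 16, 19}
Q \ R = {4, 8, 20}
P ∩ (Q \ R) = {4}
(P ∩ (Q \ R))ᶜ = {5, 6, 7, 8, 9, 10, 11, 12, 13, 14, 15, 16, 17, 18, 19, 20}
Qᶜ ∩ (P ∩ (Q \ R))ᶜ = {5, 6, 7, 9, 10, 11, 12, 13, 14, 15, 16, 19}
|Qᶜ ∩ (P ∩ (Q \ R))ᶜ| = 12

12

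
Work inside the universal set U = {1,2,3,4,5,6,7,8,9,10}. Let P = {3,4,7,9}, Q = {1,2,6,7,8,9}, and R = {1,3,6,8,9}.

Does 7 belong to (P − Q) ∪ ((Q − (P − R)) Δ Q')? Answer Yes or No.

7 ∈ P and 7 ∈ Q, so 7 ∉ P − Q
7 ∈ P and 7 ∉ R, so 7 ∈ P − R
7 ∈ Q and 7 ∈ (P − R), so 7 ∉ Q − (P − R)
7 ∈ Q, so 7 ∉ Q'
7 ∉ (Q − (P − R)) and 7 ∉ Q', so 7 ∉ (Q − (P − R)) Δ Q'
7 ∉ (P − Q) and 7 ∉ ((Q − (P − R)) Δ Q'), so 7 ∉ (P − Q) ∪ ((Q − (P − R)) Δ Q')

No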